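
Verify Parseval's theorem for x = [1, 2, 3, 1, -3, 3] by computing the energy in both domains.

Time domain:
Σ|x[n]|² = |1|² + |2|² + |3|² + |1|² + |-3|² + |3|² = 33.0000

Frequency domain:
(1/6)Σ|X[k]|² = (1/6)(|7|² + |2.5000-4.3301i|² + |-0.5000+6.0622i|² + |-5|² + |-0.5000-6.0622i|² + |2.5000+4.3301i|²) = (1/6)·198.0000 = 33.0000

Both sides agree, confirming Parseval's theorem.

Σ|x[n]|² = (1/N)Σ|X[k]|² = 33.0000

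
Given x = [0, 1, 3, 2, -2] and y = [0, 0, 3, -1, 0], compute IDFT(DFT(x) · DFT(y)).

(x ⊛ y)[n] = Σ(m=0 to 4) x[m] · y[(n-m) mod 5]

Computing each output sample:
(x ⊛ y)[0] = 3
(x ⊛ y)[1] = -8
(x ⊛ y)[2] = 2
(x ⊛ y)[3] = 3
(x ⊛ y)[4] = 8

x ⊛ y = [3, -8, 2, 3, 8]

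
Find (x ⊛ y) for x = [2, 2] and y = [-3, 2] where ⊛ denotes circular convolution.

(x ⊛ y)[n] = Σ(m=0 to 1) x[m] · y[(n-m) mod 2]

Computing each output sample:
(x ⊛ y)[0] = -2
(x ⊛ y)[1] = -2

x ⊛ y = [-2, -2]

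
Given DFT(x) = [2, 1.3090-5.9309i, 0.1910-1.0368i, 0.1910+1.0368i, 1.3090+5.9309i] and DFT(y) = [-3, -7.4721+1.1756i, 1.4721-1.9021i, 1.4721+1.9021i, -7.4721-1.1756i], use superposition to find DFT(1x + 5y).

By linearity: DFT(1x + 5y) = 1·DFT(x) + 5·DFT(y)
= 1·[2, 1.3090-5.9309i, 0.1910-1.0368i, 0.1910+1.0368i, 1.3090+5.9309i] + 5·[-3, -7.4721+1.1756i, 1.4721-1.9021i, 1.4721+1.9021i, -7.4721-1.1756i]

Computing element-wise:
Z[0] = 1·(2) + 5·(-3) = -13
Z[1] = 1·(1.3090-5.9309i) + 5·(-7.4721+1.1756i) = -36.0515-0.0529i
Z[2] = 1·(0.1910-1.0368i) + 5·(1.4721-1.9021i) = 7.5515-10.5473i
Z[3] = 1·(0.1910+1.0368i) + 5·(1.4721+1.9021i) = 7.5515+10.5473i
Z[4] = 1·(1.3090+5.9309i) + 5·(-7.4721-1.1756i) = -36.0515+0.0529i

DFT(1x + 5y) = 1·X + 5·Y = [-13, -36.0515-0.0529i, 7.5515-10.5473i, 7.5515+10.5473i, -36.0515+0.0529i]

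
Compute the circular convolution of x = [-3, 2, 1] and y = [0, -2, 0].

(x ⊛ y)[n] = Σ(m=0 to 2) x[m] · y[(n-m) mod 3]

Computing each output sample:
(x ⊛ y)[0] = -2
(x ⊛ y)[1] = 6
(x ⊛ y)[2] = -4

x ⊛ y = [-2, 6, -4]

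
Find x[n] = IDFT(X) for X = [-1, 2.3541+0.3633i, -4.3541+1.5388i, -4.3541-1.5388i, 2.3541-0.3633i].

x[n] = (1/5) Σ(k=0 to 4) X[k] · e^(2πikn/5)

Computing each x[n]:
x[0] = -1
x[1] = 1
x[2] = -1
x[3] = -2
x[4] = 2

x = [-1, 1, -1, -2, 2]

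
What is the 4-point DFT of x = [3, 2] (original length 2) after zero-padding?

Original 2-point DFT: [5, 1]
Zero-padded 4-point DFT provides frequency interpolation.

DFT_4([x, 0, ...]) = [5, 3-2i, 1, 3+2i]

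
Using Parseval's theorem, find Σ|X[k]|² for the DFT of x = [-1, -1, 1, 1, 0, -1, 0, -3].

Parseval: Σ|x[n]|² = (1/N)Σ|X[k]|², so Σ|X[k]|² = N·Σ|x[n]|² = 8·14.0000

Σ|X[k]|² = N·Σ|x[n]|² = 8·14.0000 = 112.0000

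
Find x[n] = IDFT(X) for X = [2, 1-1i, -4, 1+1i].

x[n] = (1/4) Σ(k=0 to 3) X[k] · e^(2πikn/4)

Computing each x[n]:
x[0] = 0
x[1] = 2
x[2] = -1
x[3] = 1

x = [0, 2, -1, 1]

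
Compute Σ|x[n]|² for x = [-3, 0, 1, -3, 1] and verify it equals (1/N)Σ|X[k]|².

Time domain:
Σ|x[n]|² = |-3|² + |0|² + |1|² + |-3|² + |1|² = 20.0000

Frequency domain:
(1/5)Σ|X[k]|² = (1/5)(|-4|² + |-1.0729-1.4001i|² + |-4.4271+4.3920i|² + |-4.4271-4.3920i|² + |-1.0729+1.4001i|²) = (1/5)·100.0000 = 20.0000

Both sides agree, confirming Parseval's theorem.

Σ|x[n]|² = (1/N)Σ|X[k]|² = 20.0000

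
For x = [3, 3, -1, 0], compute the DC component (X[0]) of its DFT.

X[0] = Σ(n=0 to 3) x[n] · ω_4^0 = Σ x[n]
= (3) + (3) + (-1) + (0)

X[0] = 5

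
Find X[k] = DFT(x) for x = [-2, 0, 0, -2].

X[k] = Σ(n=0 to 3) x[n] · ω_4^(nk)
where ω_4 = e^(-2πi/4)

Computing each X[k]:
X[0] = -4
X[1] = -2-2i
X[2] = 0
X[3] = -2+2i

X = [-4, -2-2i, 0, -2+2i]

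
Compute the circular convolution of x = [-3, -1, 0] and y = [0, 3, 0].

(x ⊛ y)[n] = Σ(m=0 to 2) x[m] · y[(n-m) mod 3]

Computing each output sample:
(x ⊛ y)[0] = 0
(x ⊛ y)[1] = -9
(x ⊛ y)[2] = -3

x ⊛ y = [0, -9, -3]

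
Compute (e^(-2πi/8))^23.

Since ω_8^8 = 1, powers reduce modulo 8.
23 mod 8 = 7
So ω_8^23 = ω_8^7 = e^(-2πi·7/8)

ω_8^23 = ω_8^7 = 0.7071+0.7071i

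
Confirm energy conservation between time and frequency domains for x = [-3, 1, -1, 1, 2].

Time domain:
Σ|x[n]|² = |-3|² + |1|² + |-1|² + |1|² + |2|² = 16.0000

Frequency domain:
(1/5)Σ|X[k]|² = (1/5)(|0|² + |-2.0729+2.1266i|² + |-5.4271-1.3143i|² + |-5.4271+1.3143i|² + |-2.0729-2.1266i|²) = (1/5)·80.0000 = 16.0000

Both sides agree, confirming Parseval's theorem.

Σ|x[n]|² = (1/N)Σ|X[k]|² = 16.0000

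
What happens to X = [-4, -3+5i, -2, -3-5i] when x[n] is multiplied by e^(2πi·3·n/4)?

Modulation property: DFT(ω_4^(-3n)·x[n]) = X[(k-3) mod 4], so circularly shift X by 3 positions.

X[k-3] = [-3+5i, -2, -3-5i, -4]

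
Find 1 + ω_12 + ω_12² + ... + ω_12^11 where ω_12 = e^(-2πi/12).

Sum of all nth roots of unity equals 0 for n > 1 (geometric series with r ≠ 1).

0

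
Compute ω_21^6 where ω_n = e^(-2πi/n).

ω_21^6 = e^(-2πi·6/21)
= cos(-2π·6/21) + i·sin(-2π·6/21)
= cos(-12π/21) + i·sin(-12π/21)

ω_21^6 = cos(-12π/21) + i·sin(-12π/21) = -0.2225-0.9749i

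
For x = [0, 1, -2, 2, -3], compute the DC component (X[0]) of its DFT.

X[0] = Σ(n=0 to 4) x[n] · ω_5^0 = Σ x[n]
= (0) + (1) + (-2) + (2) + (-3)

X[0] = -2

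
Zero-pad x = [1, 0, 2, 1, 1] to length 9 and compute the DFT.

Original 5-point DFT: [5, -1.1180+0.3633i, 1.1180+1.5388i, 1.1180-1.5388i, -1.1180-0.3633i]
Zero-padded 9-point DFT provides frequency interpolation.

DFT_9([x, 0, ...]) = [5, -0.0924-3.1777i, -0.6133+0.8248i, 0.5000+0.8660i, 2.2057+1.4044i, 2.2057-1.4044i, 0.5000-0.8660i, -0.6133-0.8248i, -0.0924+3.1777i]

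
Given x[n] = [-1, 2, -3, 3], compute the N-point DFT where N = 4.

X[k] = Σ(n=0 to 3) x[n] · ω_4^(nk)
where ω_4 = e^(-2πi/4)

Computing each X[k]:
X[0] = 1
X[1] = 2+1i
X[2] = -9
X[3] = 2-1i

X = [1, 2+1i, -9, 2-1i]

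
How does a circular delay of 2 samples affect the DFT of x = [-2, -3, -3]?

Time shift by 2: X_shifted[k] = ω_3^(2k) · X[k]
Shifted x = [-3, -3, -2]

DFT(x[n-2]) = [-8, -0.5000+0.8660i, -0.5000-0.8660i]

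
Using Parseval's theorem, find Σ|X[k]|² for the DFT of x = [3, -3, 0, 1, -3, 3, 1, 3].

Parseval: Σ|x[n]|² = (1/N)Σ|X[k]|², so Σ|X[k]|² = N·Σ|x[n]|² = 8·47.0000

Σ|X[k]|² = N·Σ|x[n]|² = 8·47.0000 = 376.0000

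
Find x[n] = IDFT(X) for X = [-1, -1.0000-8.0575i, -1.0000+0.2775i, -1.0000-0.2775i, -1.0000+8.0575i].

x[n] = (1/5) Σ(k=0 to 4) X[k] · e^(2πikn/5)

Computing each x[n]:
x[0] = -1
x[1] = 3
x[2] = 2
x[3] = -2
x[4] = -3

x = [-1, 3, 2, -2, -3]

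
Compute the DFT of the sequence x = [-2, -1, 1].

X[k] = Σ(n=0 to 2) x[n] · ω_3^(nk)
where ω_3 = e^(-2πi/3)

Computing each X[k]:
X[0] = -2
X[1] = -2.0000+1.7321i
X[2] = -2.0000-1.7321i

X = [-2, -2.0000+1.7321i, -2.0000-1.7321i]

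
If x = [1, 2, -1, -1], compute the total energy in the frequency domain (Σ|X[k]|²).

Parseval: Σ|x[n]|² = (1/N)Σ|X[k]|², so Σ|X[k]|² = N·Σ|x[n]|² = 4·7.0000

Σ|X[k]|² = N·Σ|x[n]|² = 4·7.0000 = 28.0000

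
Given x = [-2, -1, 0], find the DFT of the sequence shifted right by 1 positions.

Time shift by 1: X_shifted[k] = ω_3^(1k) · X[k]
Shifted x = [0, -2, -1]

DFT(x[n-1]) = [-3, 1.5000+0.8660i, 1.5000-0.8660i]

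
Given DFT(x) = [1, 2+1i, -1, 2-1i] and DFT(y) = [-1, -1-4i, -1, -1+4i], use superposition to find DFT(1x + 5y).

By linearity: DFT(1x + 5y) = 1·DFT(x) + 5·DFT(y)
= 1·[1, 2+1i, -1, 2-1i] + 5·[-1, -1-4i, -1, -1+4i]

Computing element-wise:
Z[0] = 1·(1) + 5·(-1) = -4
Z[1] = 1·(2+1i) + 5·(-1-4i) = -3-19i
Z[2] = 1·(-1) + 5·(-1) = -6
Z[3] = 1·(2-1i) + 5·(-1+4i) = -3+19i

DFT(1x + 5y) = 1·X + 5·Y = [-4, -3-19i, -6, -3+19i]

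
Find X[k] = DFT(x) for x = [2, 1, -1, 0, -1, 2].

X[k] = Σ(n=0 to 5) x[n] · ω_6^(nk)
where ω_6 = e^(-2πi/6)

Computing each X[k]:
X[0] = 3
X[1] = 4.5000+0.8660i
X[2] = 1.5000+0.8660i
X[3] = -3
X[4] = 1.5000-0.8660i
X[5] = 4.5000-0.8660i

X = [3, 4.5000+0.8660i, 1.5000+0.8660i, -3, 1.5000-0.8660i, 4.5000-0.8660i]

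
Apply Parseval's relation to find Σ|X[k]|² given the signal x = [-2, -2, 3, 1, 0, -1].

Parseval: Σ|x[n]|² = (1/N)Σ|X[k]|², so Σ|X[k]|² = N·Σ|x[n]|² = 6·19.0000

Σ|X[k]|² = N·Σ|x[n]|² = 6·19.0000 = 114.0000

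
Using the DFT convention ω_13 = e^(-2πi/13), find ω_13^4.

ω_13^4 = e^(-2πi·4/13)
= cos(-2π·4/13) + i·sin(-2π·4/13)
= cos(-8π/13) + i·sin(-8π/13)

ω_13^4 = cos(-8π/13) + i·sin(-8π/13) = -0.3546-0.9350i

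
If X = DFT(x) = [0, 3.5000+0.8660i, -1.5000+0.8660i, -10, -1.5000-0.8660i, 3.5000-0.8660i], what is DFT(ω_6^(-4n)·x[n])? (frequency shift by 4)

Modulation property: DFT(ω_6^(-4n)·x[n]) = X[(k-4) mod 6], so circularly shift X by 4 positions.

X[k-4] = [-1.5000+0.8660i, -10, -1.5000-0.8660i, 3.5000-0.8660i, 0, 3.5000+0.8660i]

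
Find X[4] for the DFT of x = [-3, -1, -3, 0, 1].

X[4] = Σ(n=0 to 4) x[n] · ω_5^(4n) where ω_5 = e^(-2πi/5)
= (-3)·ω_5^0 + (-1)·ω_5^4 + (-3)·ω_5^8 + (0)·ω_5^12 + (1)·ω_5^16

X[4] = -0.5729-3.6655i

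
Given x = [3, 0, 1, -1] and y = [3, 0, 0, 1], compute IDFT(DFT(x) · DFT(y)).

(x ⊛ y)[n] = Σ(m=0 to 3) x[m] · y[(n-m) mod 4]

Computing each output sample:
(x ⊛ y)[0] = 9
(x ⊛ y)[1] = 1
(x ⊛ y)[2] = 2
(x ⊛ y)[3] = 0

x ⊛ y = [9, 1, 2, 0]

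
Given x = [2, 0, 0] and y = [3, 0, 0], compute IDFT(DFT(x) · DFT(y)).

(x ⊛ y)[n] = Σ(m=0 to 2) x[m] · y[(n-m) mod 3]

Computing each output sample:
(x ⊛ y)[0] = 6
(x ⊛ y)[1] = 0
(x ⊛ y)[2] = 0

x ⊛ y = [6, 0, 0]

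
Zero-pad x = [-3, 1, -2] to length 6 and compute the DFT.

Original 3-point DFT: [-4, -2.5000-2.5981i, -2.5000+2.5981i]
Zero-padded 6-point DFT provides frequency interpolation.

DFT_6([x, 0, ...]) = [-4, -1.5000+0.8660i, -2.5000-2.5981i, -6, -2.5000+2.5981i, -1.5000-0.8660i]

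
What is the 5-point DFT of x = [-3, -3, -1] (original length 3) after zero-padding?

Original 3-point DFT: [-7, -1.0000+1.7321i, -1.0000-1.7321i]
Zero-padded 5-point DFT provides frequency interpolation.

DFT_5([x, 0, ...]) = [-7, -3.1180+3.4410i, -0.8820+0.8123i, -0.8820-0.8123i, -3.1180-3.4410i]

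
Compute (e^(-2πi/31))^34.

Since ω_31^31 = 1, powers reduce modulo 31.
34 mod 31 = 3
So ω_31^34 = ω_31^3 = e^(-2πi·3/31)

ω_31^34 = ω_31^3 = 0.8208-0.5713i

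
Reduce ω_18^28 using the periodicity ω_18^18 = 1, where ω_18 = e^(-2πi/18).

Since ω_18^18 = 1, powers reduce modulo 18.
28 mod 18 = 10
So ω_18^28 = ω_18^10 = e^(-2πi·10/18)

ω_18^28 = ω_18^10 = -0.9397+0.3420i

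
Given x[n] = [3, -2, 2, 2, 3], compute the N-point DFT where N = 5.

X[k] = Σ(n=0 to 4) x[n] · ω_5^(nk)
where ω_5 = e^(-2πi/5)

Computing each X[k]:
X[0] = 8
X[1] = 0.0729+4.7553i
X[2] = 3.4271+2.9389i
X[3] = 3.4271-2.9389i
X[4] = 0.0729-4.7553i

X = [8, 0.0729+4.7553i, 3.4271+2.9389i, 3.4271-2.9389i, 0.0729-4.7553i]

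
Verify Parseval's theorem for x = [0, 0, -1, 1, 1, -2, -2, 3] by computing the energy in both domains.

Time domain:
Σ|x[n]|² = |0|² + |0|² + |-1|² + |1|² + |1|² + |-2|² + |-2|² + |3|² = 20.0000

Frequency domain:
(1/8)Σ|X[k]|² = (1/8)(|0|² + |1.8284-1.0000i|² + |4+6i|² + |-3.8284+1.0000i|² + |-4|² + |-3.8284-1.0000i|² + |4-6i|² + |1.8284+1.0000i|²) = (1/8)·160.0000 = 20.0000

Both sides agree, confirming Parseval's theorem.

Σ|x[n]|² = (1/N)Σ|X[k]|² = 20.0000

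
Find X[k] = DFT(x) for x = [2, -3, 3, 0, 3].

X[k] = Σ(n=0 to 4) x[n] · ω_5^(nk)
where ω_5 = e^(-2πi/5)

Computing each X[k]:
X[0] = 5
X[1] = -0.4271+3.9430i
X[2] = 2.9271+6.3799i
X[3] = 2.9271-6.3799i
X[4] = -0.4271-3.9430i

X = [5, -0.4271+3.9430i, 2.9271+6.3799i, 2.9271-6.3799i, -0.4271-3.9430i]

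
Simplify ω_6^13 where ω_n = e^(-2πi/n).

Since ω_6^6 = 1, powers reduce modulo 6.
13 mod 6 = 1
So ω_6^13 = ω_6^1 = e^(-2πi·1/6)

ω_6^13 = ω_6^1 = 0.5000-0.8660i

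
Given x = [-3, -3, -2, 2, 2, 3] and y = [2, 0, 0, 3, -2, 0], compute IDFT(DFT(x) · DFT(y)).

(x ⊛ y)[n] = Σ(m=0 to 5) x[m] · y[(n-m) mod 6]

Computing each output sample:
(x ⊛ y)[0] = 4
(x ⊛ y)[1] = -4
(x ⊛ y)[2] = 1
(x ⊛ y)[3] = -11
(x ⊛ y)[4] = 1
(x ⊛ y)[5] = 6

x ⊛ y = [4, -4, 1, -11, 1, 6]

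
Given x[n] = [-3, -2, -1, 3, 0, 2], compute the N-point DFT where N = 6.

X[k] = Σ(n=0 to 5) x[n] · ω_6^(nk)
where ω_6 = e^(-2πi/6)

Computing each X[k]:
X[0] = -1
X[1] = -5.5000+4.3301i
X[2] = 0.5000+2.5981i
X[3] = -7
X[4] = 0.5000-2.5981i
X[5] = -5.5000-4.3301i

X = [-1, -5.5000+4.3301i, 0.5000+2.5981i, -7, 0.5000-2.5981i, -5.5000-4.3301i]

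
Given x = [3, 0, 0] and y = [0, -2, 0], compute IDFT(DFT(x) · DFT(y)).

(x ⊛ y)[n] = Σ(m=0 to 2) x[m] · y[(n-m) mod 3]

Computing each output sample:
(x ⊛ y)[0] = 0
(x ⊛ y)[1] = -6
(x ⊛ y)[2] = 0

x ⊛ y = [0, -6, 0]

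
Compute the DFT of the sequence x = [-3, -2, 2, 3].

X[k] = Σ(n=0 to 3) x[n] · ω_4^(nk)
where ω_4 = e^(-2πi/4)

Computing each X[k]:
X[0] = 0
X[1] = -5+5i
X[2] = -2
X[3] = -5-5i

X = [0, -5+5i, -2, -5-5i]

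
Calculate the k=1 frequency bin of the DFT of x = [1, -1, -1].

X[1] = Σ(n=0 to 2) x[n] · ω_3^(1n) where ω_3 = e^(-2πi/3)
= (1)·ω_3^0 + (-1)·ω_3^1 + (-1)·ω_3^2

X[1] = 2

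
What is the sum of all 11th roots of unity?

Sum of all nth roots of unity equals 0 for n > 1 (geometric series with r ≠ 1).

0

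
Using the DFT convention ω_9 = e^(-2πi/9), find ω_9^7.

ω_9^7 = e^(-2πi·7/9)
= cos(-2π·7/9) + i·sin(-2π·7/9)
= cos(-14π/9) + i·sin(-14π/9)

ω_9^7 = cos(-14π/9) + i·sin(-14π/9) = 0.1736+0.9848i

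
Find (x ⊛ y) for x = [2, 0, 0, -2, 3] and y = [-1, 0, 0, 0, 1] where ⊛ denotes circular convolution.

(x ⊛ y)[n] = Σ(m=0 to 4) x[m] · y[(n-m) mod 5]

Computing each output sample:
(x ⊛ y)[0] = -2
(x ⊛ y)[1] = 0
(x ⊛ y)[2] = -2
(x ⊛ y)[3] = 5
(x ⊛ y)[4] = -1

x ⊛ y = [-2, 0, -2, 5, -1]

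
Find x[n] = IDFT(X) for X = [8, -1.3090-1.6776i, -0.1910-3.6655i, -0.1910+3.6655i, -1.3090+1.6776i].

x[n] = (1/5) Σ(k=0 to 4) X[k] · e^(2πikn/5)

Computing each x[n]:
x[0] = 1
x[1] = 3
x[2] = 1
x[3] = 3
x[4] = 0

x = [1, 3, 1, 3, 0]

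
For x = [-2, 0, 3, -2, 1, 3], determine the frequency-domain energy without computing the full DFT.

Parseval: Σ|x[n]|² = (1/N)Σ|X[k]|², so Σ|X[k]|² = N·Σ|x[n]|² = 6·27.0000

Σ|X[k]|² = N·Σ|x[n]|² = 6·27.0000 = 162.0000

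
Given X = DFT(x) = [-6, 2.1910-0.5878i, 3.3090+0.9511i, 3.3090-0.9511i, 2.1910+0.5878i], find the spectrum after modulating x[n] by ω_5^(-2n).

Modulation property: DFT(ω_5^(-2n)·x[n]) = X[(k-2) mod 5], so circularly shift X by 2 positions.

X[k-2] = [3.3090-0.9511i, 2.1910+0.5878i, -6, 2.1910-0.5878i, 3.3090+0.9511i]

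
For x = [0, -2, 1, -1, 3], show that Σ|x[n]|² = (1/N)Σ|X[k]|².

Time domain:
Σ|x[n]|² = |0|² + |-2|² + |1|² + |-1|² + |3|² = 15.0000

Frequency domain:
(1/5)Σ|X[k]|² = (1/5)(|1|² + |0.3090+3.5797i|² + |-0.8090+4.8410i|² + |-0.8090-4.8410i|² + |0.3090-3.5797i|²) = (1/5)·75.0000 = 15.0000

Both sides agree, confirming Parseval's theorem.

Σ|x[n]|² = (1/N)Σ|X[k]|² = 15.0000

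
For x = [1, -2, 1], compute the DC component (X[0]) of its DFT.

X[0] = Σ(n=0 to 2) x[n] · ω_3^0 = Σ x[n]
= (1) + (-2) + (1)

X[0] = 0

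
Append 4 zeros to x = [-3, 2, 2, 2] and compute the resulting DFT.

Original 4-point DFT: [3, -5, -5, -5]
Zero-padded 8-point DFT provides frequency interpolation.

DFT_8([x, 0, ...]) = [3, -3.0000-4.8284i, -5, -3.0000-0.8284i, -5, -3.0000+0.8284i, -5, -3.0000+4.8284i]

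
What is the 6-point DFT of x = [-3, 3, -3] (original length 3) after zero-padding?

Original 3-point DFT: [-3, -3.0000-5.1962i, -3.0000+5.1962i]
Zero-padded 6-point DFT provides frequency interpolation.

DFT_6([x, 0, ...]) = [-3, 0, -3.0000-5.1962i, -9, -3.0000+5.1962i, 0]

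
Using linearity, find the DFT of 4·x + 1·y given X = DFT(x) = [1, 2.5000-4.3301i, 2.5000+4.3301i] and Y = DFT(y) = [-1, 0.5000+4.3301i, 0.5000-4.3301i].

By linearity: DFT(4x + 1y) = 4·DFT(x) + 1·DFT(y)
= 4·[1, 2.5000-4.3301i, 2.5000+4.3301i] + 1·[-1, 0.5000+4.3301i, 0.5000-4.3301i]

Computing element-wise:
Z[0] = 4·(1) + 1·(-1) = 3
Z[1] = 4·(2.5000-4.3301i) + 1·(0.5000+4.3301i) = 10.5000-12.9903i
Z[2] = 4·(2.5000+4.3301i) + 1·(0.5000-4.3301i) = 10.5000+12.9903i

DFT(4x + 1y) = 4·X + 1·Y = [3, 10.5000-12.9903i, 10.5000+12.9903i]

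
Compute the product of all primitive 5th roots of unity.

The primitive 5th roots of unity are ω_5^k for k coprime to 5: k ∈ {1, 2, 3, 4}
Their product equals the constant term of the cyclotomic polynomial Φ_5(x) up to sign.
For n ≥ 3, the product of all primitive nth roots of unity is 1. (For n=1 it is 1; for n=2 it is -1.)

1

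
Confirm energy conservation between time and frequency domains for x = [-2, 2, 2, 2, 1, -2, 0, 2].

Time domain:
Σ|x[n]|² = |-2|² + |2|² + |2|² + |2|² + |1|² + |-2|² + |0|² + |2|² = 25.0000

Frequency domain:
(1/8)Σ|X[k]|² = (1/8)(|5|² + |-0.1716-4.8284i|² + |-3+4i|² + |-5.8284-0.8284i|² + |-3|² + |-5.8284+0.8284i|² + |-3-4i|² + |-0.1716+4.8284i|²) = (1/8)·200.0000 = 25.0000

Both sides agree, confirming Parseval's theorem.

Σ|x[n]|² = (1/N)Σ|X[k]|² = 25.0000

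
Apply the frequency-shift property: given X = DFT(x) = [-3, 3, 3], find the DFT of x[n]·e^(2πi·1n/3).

Modulation property: DFT(ω_3^(-1n)·x[n]) = X[(k-1) mod 3], so circularly shift X by 1 positions.

X[k-1] = [3, -3, 3]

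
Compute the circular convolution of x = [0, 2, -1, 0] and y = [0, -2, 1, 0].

(x ⊛ y)[n] = Σ(m=0 to 3) x[m] · y[(n-m) mod 4]

Computing each output sample:
(x ⊛ y)[0] = -1
(x ⊛ y)[1] = 0
(x ⊛ y)[2] = -4
(x ⊛ y)[3] = 4

x ⊛ y = [-1, 0, -4, 4]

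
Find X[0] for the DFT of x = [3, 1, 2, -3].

X[0] = Σ(n=0 to 3) x[n] · ω_4^0 = Σ x[n]
= (3) + (1) + (2) + (-3)

X[0] = 3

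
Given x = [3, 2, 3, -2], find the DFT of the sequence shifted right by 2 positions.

Time shift by 2: X_shifted[k] = ω_4^(2k) · X[k]
Shifted x = [3, -2, 3, 2]

DFT(x[n-2]) = [6, 4i, 6, -4i]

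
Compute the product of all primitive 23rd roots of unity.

The primitive 23rd roots of unity are ω_23^k for k coprime to 23: k ∈ {1, 2, 3, 4, 5, 6, 7, 8, 9, 10, 11, 12, 13, 14, 15, 16, 17, 18, 19, 20, 21, 22}
Their product equals the constant term of the cyclotomic polynomial Φ_23(x) up to sign.
For n ≥ 3, the product of all primitive nth roots of unity is 1. (For n=1 it is 1; for n=2 it is -1.)

1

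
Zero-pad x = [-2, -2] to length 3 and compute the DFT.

Original 2-point DFT: [-4, 0]
Zero-padded 3-point DFT provides frequency interpolation.

DFT_3([x, 0, ...]) = [-4, -1.0000+1.7321i, -1.0000-1.7321i]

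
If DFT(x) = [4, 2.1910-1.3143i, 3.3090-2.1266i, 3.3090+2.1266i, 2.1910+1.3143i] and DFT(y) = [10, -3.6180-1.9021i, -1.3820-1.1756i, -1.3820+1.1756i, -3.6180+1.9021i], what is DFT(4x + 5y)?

By linearity: DFT(4x + 5y) = 4·DFT(x) + 5·DFT(y)
= 4·[4, 2.1910-1.3143i, 3.3090-2.1266i, 3.3090+2.1266i, 2.1910+1.3143i] + 5·[10, -3.6180-1.9021i, -1.3820-1.1756i, -1.3820+1.1756i, -3.6180+1.9021i]

Computing element-wise:
Z[0] = 4·(4) + 5·(10) = 66
Z[1] = 4·(2.1910-1.3143i) + 5·(-3.6180-1.9021i) = -9.3260-14.7677i
Z[2] = 4·(3.3090-2.1266i) + 5·(-1.3820-1.1756i) = 6.3260-14.3844i
Z[3] = 4·(3.3090+2.1266i) + 5·(-1.3820+1.1756i) = 6.3260+14.3844i
Z[4] = 4·(2.1910+1.3143i) + 5·(-3.6180+1.9021i) = -9.3260+14.7677i

DFT(4x + 5y) = 4·X + 5·Y = [66, -9.3260-14.7677i, 6.3260-14.3844i, 6.3260+14.3844i, -9.3260+14.7677i]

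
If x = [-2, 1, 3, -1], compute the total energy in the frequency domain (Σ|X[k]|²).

Parseval: Σ|x[n]|² = (1/N)Σ|X[k]|², so Σ|X[k]|² = N·Σ|x[n]|² = 4·15.0000

Σ|X[k]|² = N·Σ|x[n]|² = 4·15.0000 = 60.0000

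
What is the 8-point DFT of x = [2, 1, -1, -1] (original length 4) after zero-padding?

Original 4-point DFT: [1, 3-2i, 1, 3+2i]
Zero-padded 8-point DFT provides frequency interpolation.

DFT_8([x, 0, ...]) = [1, 3.4142+1.0000i, 3-2i, 0.5858-1.0000i, 1, 0.5858+1.0000i, 3+2i, 3.4142-1.0000i]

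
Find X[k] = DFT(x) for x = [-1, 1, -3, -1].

X[k] = Σ(n=0 to 3) x[n] · ω_4^(nk)
where ω_4 = e^(-2πi/4)

Computing each X[k]:
X[0] = -4
X[1] = 2-2i
X[2] = -4
X[3] = 2+2i

X = [-4, 2-2i, -4, 2+2i]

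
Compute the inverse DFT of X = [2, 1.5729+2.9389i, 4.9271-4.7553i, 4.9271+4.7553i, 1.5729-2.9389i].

x[n] = (1/5) Σ(k=0 to 4) X[k] · e^(2πikn/5)

Computing each x[n]:
x[0] = 3
x[1] = -1
x[2] = -2
x[3] = 3
x[4] = -1

x = [3, -1, -2, 3, -1]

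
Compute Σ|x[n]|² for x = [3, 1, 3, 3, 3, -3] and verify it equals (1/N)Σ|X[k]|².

Time domain:
Σ|x[n]|² = |3|² + |1|² + |3|² + |3|² + |3|² + |-3|² = 46.0000

Frequency domain:
(1/6)Σ|X[k]|² = (1/6)(|10|² + |-4.0000-3.4641i|² + |4.0000-3.4641i|² + |8|² + |4.0000+3.4641i|² + |-4.0000+3.4641i|²) = (1/6)·276.0000 = 46.0000

Both sides agree, confirming Parseval's theorem.

Σ|x[n]|² = (1/N)Σ|X[k]|² = 46.0000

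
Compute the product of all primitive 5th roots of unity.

The primitive 5th roots of unity are ω_5^k for k coprime to 5: k ∈ {1, 2, 3, 4}
Their product equals the constant term of the cyclotomic polynomial Φ_5(x) up to sign.
For n ≥ 3, the product of all primitive nth roots of unity is 1. (For n=1 it is 1; for n=2 it is -1.)

1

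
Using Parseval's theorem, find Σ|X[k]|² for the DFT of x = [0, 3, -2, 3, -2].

Parseval: Σ|x[n]|² = (1/N)Σ|X[k]|², so Σ|X[k]|² = N·Σ|x[n]|² = 5·26.0000

Σ|X[k]|² = N·Σ|x[n]|² = 5·26.0000 = 130.0000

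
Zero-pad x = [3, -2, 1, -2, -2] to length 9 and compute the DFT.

Original 5-point DFT: [-2, 2.5729-1.7634i, 5.9271+2.8532i, 5.9271-2.8532i, 2.5729+1.7634i]
Zero-padded 9-point DFT provides frequency interpolation.

DFT_9([x, 0, ...]) = [-2, 4.5209+2.7169i, 1.1809-1.3900i, 2.5000+4.3301i, 6.2981+1.0893i, 6.2981-1.0893i, 2.5000-4.3301i, 1.1809+1.3900i, 4.5209-2.7169i]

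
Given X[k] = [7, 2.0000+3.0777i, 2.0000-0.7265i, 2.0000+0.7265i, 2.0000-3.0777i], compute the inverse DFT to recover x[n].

x[n] = (1/5) Σ(k=0 to 4) X[k] · e^(2πikn/5)

Computing each x[n]:
x[0] = 3
x[1] = 0
x[2] = 0
x[3] = 2
x[4] = 2

x = [3, 0, 0, 2, 2]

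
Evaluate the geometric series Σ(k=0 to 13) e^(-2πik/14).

Sum of all nth roots of unity equals 0 for n > 1 (geometric series with r ≠ 1).

0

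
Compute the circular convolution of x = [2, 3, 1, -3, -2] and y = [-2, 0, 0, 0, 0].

(x ⊛ y)[n] = Σ(m=0 to 4) x[m] · y[(n-m) mod 5]

Computing each output sample:
(x ⊛ y)[0] = -4
(x ⊛ y)[1] = -6
(x ⊛ y)[2] = -2
(x ⊛ y)[3] = 6
(x ⊛ y)[4] = 4

x ⊛ y = [-4, -6, -2, 6, 4]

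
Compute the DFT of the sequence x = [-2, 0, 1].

X[k] = Σ(n=0 to 2) x[n] · ω_3^(nk)
where ω_3 = e^(-2πi/3)

Computing each X[k]:
X[0] = -1
X[1] = -2.5000+0.8660i
X[2] = -2.5000-0.8660i

X = [-1, -2.5000+0.8660i, -2.5000-0.8660i]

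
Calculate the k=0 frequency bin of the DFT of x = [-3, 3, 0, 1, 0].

X[0] = Σ(n=0 to 4) x[n] · ω_5^0 = Σ x[n]
= (-3) + (3) + (0) + (1) + (0)

X[0] = 1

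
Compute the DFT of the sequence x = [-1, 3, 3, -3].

X[k] = Σ(n=0 to 3) x[n] · ω_4^(nk)
where ω_4 = e^(-2πi/4)

Computing each X[k]:
X[0] = 2
X[1] = -4-6i
X[2] = 2
X[3] = -4+6i

X = [2, -4-6i, 2, -4+6i]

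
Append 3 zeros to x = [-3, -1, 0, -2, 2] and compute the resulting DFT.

Original 5-point DFT: [-4, -1.0729+1.6776i, -4.4271+3.6655i, -4.4271-3.6655i, -1.0729-1.6776i]
Zero-padded 8-point DFT provides frequency interpolation.

DFT_8([x, 0, ...]) = [-4, -4.2929+2.1213i, -1-1i, -5.7071+2.1213i, 2, -5.7071-2.1213i, -1+1i, -4.2929-2.1213i]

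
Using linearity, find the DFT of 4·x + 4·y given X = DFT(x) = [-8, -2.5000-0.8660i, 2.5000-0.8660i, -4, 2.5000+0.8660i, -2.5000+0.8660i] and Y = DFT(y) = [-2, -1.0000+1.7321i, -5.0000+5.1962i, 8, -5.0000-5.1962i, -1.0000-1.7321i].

By linearity: DFT(4x + 4y) = 4·DFT(x) + 4·DFT(y)
= 4·[-8, -2.5000-0.8660i, 2.5000-0.8660i, -4, 2.5000+0.8660i, -2.5000+0.8660i] + 4·[-2, -1.0000+1.7321i, -5.0000+5.1962i, 8, -5.0000-5.1962i, -1.0000-1.7321i]

Computing element-wise:
Z[0] = 4·(-8) + 4·(-2) = -40
Z[1] = 4·(-2.5000-0.8660i) + 4·(-1.0000+1.7321i) = -14.0000+3.4644i
Z[2] = 4·(2.5000-0.8660i) + 4·(-5.0000+5.1962i) = -10.0000+17.3208i
Z[3] = 4·(-4) + 4·(8) = 16
Z[4] = 4·(2.5000+0.8660i) + 4·(-5.0000-5.1962i) = -10.0000-17.3208i
Z[5] = 4·(-2.5000+0.8660i) + 4·(-1.0000-1.7321i) = -14.0000-3.4644i

DFT(4x + 4y) = 4·X + 4·Y = [-40, -14.0000+3.4644i, -10.0000+17.3208i, 16, -10.0000-17.3208i, -14.0000-3.4644i]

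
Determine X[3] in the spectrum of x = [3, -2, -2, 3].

X[3] = Σ(n=0 to 3) x[n] · ω_4^(3n) where ω_4 = e^(-2πi/4)
= (3)·ω_4^0 + (-2)·ω_4^3 + (-2)·ω_4^6 + (3)·ω_4^9

X[3] = 5-5i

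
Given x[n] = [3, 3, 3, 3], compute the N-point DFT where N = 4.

X[k] = Σ(n=0 to 3) x[n] · ω_4^(nk)
where ω_4 = e^(-2πi/4)

Computing each X[k]:
X[0] = 12
X[1] = 0
X[2] = 0
X[3] = 0

X = [12, 0, 0, 0]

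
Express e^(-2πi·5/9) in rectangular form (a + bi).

ω_9^5 = e^(-2πi·5/9)
= cos(-2π·5/9) + i·sin(-2π·5/9)
= cos(-10π/9) + i·sin(-10π/9)

ω_9^5 = cos(-10π/9) + i·sin(-10π/9) = -0.9397+0.3420i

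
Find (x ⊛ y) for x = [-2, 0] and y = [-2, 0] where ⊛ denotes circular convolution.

(x ⊛ y)[n] = Σ(m=0 to 1) x[m] · y[(n-m) mod 2]

Computing each output sample:
(x ⊛ y)[0] = 4
(x ⊛ y)[1] = 0

x ⊛ y = [4, 0]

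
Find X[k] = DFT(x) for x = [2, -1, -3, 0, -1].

X[k] = Σ(n=0 to 4) x[n] · ω_5^(nk)
where ω_5 = e^(-2πi/5)

Computing each X[k]:
X[0] = -3
X[1] = 3.8090+1.7634i
X[2] = 2.6910-2.8532i
X[3] = 2.6910+2.8532i
X[4] = 3.8090-1.7634i

X = [-3, 3.8090+1.7634i, 2.6910-2.8532i, 2.6910+2.8532i, 3.8090-1.7634i]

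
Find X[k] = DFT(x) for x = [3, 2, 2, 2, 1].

X[k] = Σ(n=0 to 4) x[n] · ω_5^(nk)
where ω_5 = e^(-2πi/5)

Computing each X[k]:
X[0] = 10
X[1] = 0.6910-0.9511i
X[2] = 1.8090-0.5878i
X[3] = 1.8090+0.5878i
X[4] = 0.6910+0.9511i

X = [10, 0.6910-0.9511i, 1.8090-0.5878i, 1.8090+0.5878i, 0.6910+0.9511i]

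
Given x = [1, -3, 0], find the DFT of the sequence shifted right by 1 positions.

Time shift by 1: X_shifted[k] = ω_3^(1k) · X[k]
Shifted x = [0, 1, -3]

DFT(x[n-1]) = [-2, 1.0000-3.4641i, 1.0000+3.4641i]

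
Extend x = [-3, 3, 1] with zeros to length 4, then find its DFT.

Original 3-point DFT: [1, -5.0000-1.7321i, -5.0000+1.7321i]
Zero-padded 4-point DFT provides frequency interpolation.

DFT_4([x, 0, ...]) = [1, -4-3i, -5, -4+3i]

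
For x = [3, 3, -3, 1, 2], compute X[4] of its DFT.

X[4] = Σ(n=0 to 4) x[n] · ω_5^(4n) where ω_5 = e^(-2πi/5)
= (3)·ω_5^0 + (3)·ω_5^4 + (-3)·ω_5^8 + (1)·ω_5^12 + (2)·ω_5^16

X[4] = 6.1631-1.4001i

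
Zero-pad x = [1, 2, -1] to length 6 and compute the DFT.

Original 3-point DFT: [2, 0.5000-2.5981i, 0.5000+2.5981i]
Zero-padded 6-point DFT provides frequency interpolation.

DFT_6([x, 0, ...]) = [2, 2.5000-0.8660i, 0.5000-2.5981i, -2, 0.5000+2.5981i, 2.5000+0.8660i]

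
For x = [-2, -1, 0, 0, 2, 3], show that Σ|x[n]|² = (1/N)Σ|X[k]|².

Time domain:
Σ|x[n]|² = |-2|² + |-1|² + |0|² + |0|² + |2|² + |3|² = 18.0000

Frequency domain:
(1/6)Σ|X[k]|² = (1/6)(|2|² + |-2.0000+5.1962i|² + |-4.0000+1.7321i|² + |-2|² + |-4.0000-1.7321i|² + |-2.0000-5.1962i|²) = (1/6)·108.0000 = 18.0000

Both sides agree, confirming Parseval's theorem.

Σ|x[n]|² = (1/N)Σ|X[k]|² = 18.0000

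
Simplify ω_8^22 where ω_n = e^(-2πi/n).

Since ω_8^8 = 1, powers reduce modulo 8.
22 mod 8 = 6
So ω_8^22 = ω_8^6 = e^(-2πi·6/8)

ω_8^22 = ω_8^6 = 1i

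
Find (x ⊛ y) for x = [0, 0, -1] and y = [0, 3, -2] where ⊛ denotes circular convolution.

(x ⊛ y)[n] = Σ(m=0 to 2) x[m] · y[(n-m) mod 3]

Computing each output sample:
(x ⊛ y)[0] = -3
(x ⊛ y)[1] = 2
(x ⊛ y)[2] = 0

x ⊛ y = [-3, 2, 0]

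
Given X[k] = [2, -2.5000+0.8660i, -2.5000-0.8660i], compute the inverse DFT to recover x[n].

x[n] = (1/3) Σ(k=0 to 2) X[k] · e^(2πikn/3)

Computing each x[n]:
x[0] = -1
x[1] = 1
x[2] = 2

x = [-1, 1, 2]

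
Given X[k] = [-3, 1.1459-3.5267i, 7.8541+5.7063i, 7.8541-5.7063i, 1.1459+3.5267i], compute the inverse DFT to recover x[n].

x[n] = (1/5) Σ(k=0 to 4) X[k] · e^(2πikn/5)

Computing each x[n]:
x[0] = 3
x[1] = -3
x[2] = 3
x[3] = -3
x[4] = -3

x = [3, -3, 3, -3, -3]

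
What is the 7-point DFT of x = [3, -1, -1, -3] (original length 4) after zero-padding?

Original 4-point DFT: [-2, 4-2i, 6, 4+2i]
Zero-padded 7-point DFT provides frequency interpolation.

DFT_7([x, 0, ...]) = [-2, 5.3019+3.0584i, 2.2530-1.8045i, 3.9450+2.5768i, 3.9450-2.5768i, 2.2530+1.8045i, 5.3019-3.0584i]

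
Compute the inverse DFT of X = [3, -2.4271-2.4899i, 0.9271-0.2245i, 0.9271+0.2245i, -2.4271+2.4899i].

x[n] = (1/5) Σ(k=0 to 4) X[k] · e^(2πikn/5)

Computing each x[n]:
x[0] = 0
x[1] = 1
x[2] = 2
x[3] = 1
x[4] = -1

x = [0, 1, 2, 1, -1]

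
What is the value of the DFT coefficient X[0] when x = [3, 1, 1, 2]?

X[0] = Σ(n=0 to 3) x[n] · ω_4^0 = Σ x[n]
= (3) + (1) + (1) + (2)

X[0] = 7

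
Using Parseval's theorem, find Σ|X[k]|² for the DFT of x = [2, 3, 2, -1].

Parseval: Σ|x[n]|² = (1/N)Σ|X[k]|², so Σ|X[k]|² = N·Σ|x[n]|² = 4·18.0000

Σ|X[k]|² = N·Σ|x[n]|² = 4·18.0000 = 72.0000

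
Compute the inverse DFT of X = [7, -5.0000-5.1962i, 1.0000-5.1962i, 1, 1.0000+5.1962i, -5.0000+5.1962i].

x[n] = (1/6) Σ(k=0 to 5) X[k] · e^(2πikn/6)

Computing each x[n]:
x[0] = 0
x[1] = 3
x[2] = 2
x[3] = 3
x[4] = 2
x[5] = -3

x = [0, 3, 2, 3, 2, -3]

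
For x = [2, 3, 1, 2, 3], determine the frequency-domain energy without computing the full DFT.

Parseval: Σ|x[n]|² = (1/N)Σ|X[k]|², so Σ|X[k]|² = N·Σ|x[n]|² = 5·27.0000

Σ|X[k]|² = N·Σ|x[n]|² = 5·27.0000 = 135.0000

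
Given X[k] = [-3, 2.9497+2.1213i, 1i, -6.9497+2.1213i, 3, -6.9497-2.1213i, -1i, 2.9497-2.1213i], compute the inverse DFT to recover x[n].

x[n] = (1/8) Σ(k=0 to 7) X[k] · e^(2πikn/8)

Computing each x[n]:
x[0] = -1
x[1] = 0
x[2] = 0
x[3] = -3
x[4] = 1
x[5] = -2
x[6] = 0
x[7] = 2

x = [-1, 0, 0, -3, 1, -2, 0, 2]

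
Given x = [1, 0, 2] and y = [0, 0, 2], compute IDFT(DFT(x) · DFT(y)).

(x ⊛ y)[n] = Σ(m=0 to 2) x[m] · y[(n-m) mod 3]

Computing each output sample:
(x ⊛ y)[0] = 0
(x ⊛ y)[1] = 4
(x ⊛ y)[2] = 2

x ⊛ y = [0, 4, 2]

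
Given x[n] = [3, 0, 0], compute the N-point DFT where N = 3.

X[k] = Σ(n=0 to 2) x[n] · ω_3^(nk)
where ω_3 = e^(-2πi/3)

Computing each X[k]:
X[0] = 3
X[1] = 3
X[2] = 3

X = [3, 3, 3]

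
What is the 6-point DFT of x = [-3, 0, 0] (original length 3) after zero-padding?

Original 3-point DFT: [-3, -3, -3]
Zero-padded 6-point DFT provides frequency interpolation.

DFT_6([x, 0, ...]) = [-3, -3, -3, -3, -3, -3]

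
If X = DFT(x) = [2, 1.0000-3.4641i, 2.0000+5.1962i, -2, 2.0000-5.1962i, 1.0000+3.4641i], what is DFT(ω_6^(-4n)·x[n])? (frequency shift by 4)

Modulation property: DFT(ω_6^(-4n)·x[n]) = X[(k-4) mod 6], so circularly shift X by 4 positions.

X[k-4] = [2.0000+5.1962i, -2, 2.0000-5.1962i, 1.0000+3.4641i, 2, 1.0000-3.4641i]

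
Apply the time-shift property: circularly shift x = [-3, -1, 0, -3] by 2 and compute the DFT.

Time shift by 2: X_shifted[k] = ω_4^(2k) · X[k]
Shifted x = [0, -3, -3, -1]

DFT(x[n-2]) = [-7, 3+2i, 1, 3-2i]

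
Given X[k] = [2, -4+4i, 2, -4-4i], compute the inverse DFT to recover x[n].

x[n] = (1/4) Σ(k=0 to 3) X[k] · e^(2πikn/4)

Computing each x[n]:
x[0] = -1
x[1] = -2
x[2] = 3
x[3] = 2

x = [-1, -2, 3, 2]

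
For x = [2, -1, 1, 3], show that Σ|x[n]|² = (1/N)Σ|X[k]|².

Time domain:
Σ|x[n]|² = |2|² + |-1|² + |1|² + |3|² = 15.0000

Frequency domain:
(1/4)Σ|X[k]|² = (1/4)(|5|² + |1+4i|² + |1|² + |1-4i|²) = (1/4)·60.0000 = 15.0000

Both sides agree, confirming Parseval's theorem.

Σ|x[n]|² = (1/N)Σ|X[k]|² = 15.0000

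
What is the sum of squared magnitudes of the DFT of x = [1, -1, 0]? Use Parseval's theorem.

Parseval: Σ|x[n]|² = (1/N)Σ|X[k]|², so Σ|X[k]|² = N·Σ|x[n]|² = 3·2.0000

Σ|X[k]|² = N·Σ|x[n]|² = 3·2.0000 = 6.0000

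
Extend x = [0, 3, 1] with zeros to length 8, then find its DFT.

Original 3-point DFT: [4, -2.0000-1.7321i, -2.0000+1.7321i]
Zero-padded 8-point DFT provides frequency interpolation.

DFT_8([x, 0, ...]) = [4, 2.1213-3.1213i, -1-3i, -2.1213-1.1213i, -2, -2.1213+1.1213i, -1+3i, 2.1213+3.1213i]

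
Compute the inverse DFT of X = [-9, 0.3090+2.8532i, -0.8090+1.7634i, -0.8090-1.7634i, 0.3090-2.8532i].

x[n] = (1/5) Σ(k=0 to 4) X[k] · e^(2πikn/5)

Computing each x[n]:
x[0] = -2
x[1] = -3
x[2] = -2
x[3] = -2
x[4] = 0

x = [-2, -3, -2, -2, 0]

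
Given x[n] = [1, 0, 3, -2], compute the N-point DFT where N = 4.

X[k] = Σ(n=0 to 3) x[n] · ω_4^(nk)
where ω_4 = e^(-2πi/4)

Computing each X[k]:
X[0] = 2
X[1] = -2-2i
X[2] = 6
X[3] = -2+2i

X = [2, -2-2i, 6, -2+2i]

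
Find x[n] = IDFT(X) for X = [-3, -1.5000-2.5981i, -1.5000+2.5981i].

x[n] = (1/3) Σ(k=0 to 2) X[k] · e^(2πikn/3)

Computing each x[n]:
x[0] = -2
x[1] = 1
x[2] = -2

x = [-2, 1, -2]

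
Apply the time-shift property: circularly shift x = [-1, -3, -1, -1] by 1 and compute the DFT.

Time shift by 1: X_shifted[k] = ω_4^(1k) · X[k]
Shifted x = [-1, -1, -3, -1]

DFT(x[n-1]) = [-6, 2, -2, 2]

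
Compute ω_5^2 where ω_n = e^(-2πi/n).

ω_5^2 = e^(-2πi·2/5)
= cos(-2π·2/5) + i·sin(-2π·2/5)
= cos(-4π/5) + i·sin(-4π/5)

ω_5^2 = cos(-4π/5) + i·sin(-4π/5) = -0.8090-0.5878i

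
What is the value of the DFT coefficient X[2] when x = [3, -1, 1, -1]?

X[2] = Σ(n=0 to 3) x[n] · ω_4^(2n) where ω_4 = e^(-2πi/4)
= (3)·ω_4^0 + (-1)·ω_4^2 + (1)·ω_4^4 + (-1)·ω_4^6

X[2] = 6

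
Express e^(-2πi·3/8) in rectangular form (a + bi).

ω_8^3 = e^(-2πi·3/8)
= cos(-2π·3/8) + i·sin(-2π·3/8)
= cos(-6π/8) + i·sin(-6π/8)

ω_8^3 = cos(-6π/8) + i·sin(-6π/8) = -0.7071-0.7071i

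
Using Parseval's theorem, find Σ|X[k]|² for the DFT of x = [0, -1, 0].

Parseval: Σ|x[n]|² = (1/N)Σ|X[k]|², so Σ|X[k]|² = N·Σ|x[n]|² = 3·1.0000

Σ|X[k]|² = N·Σ|x[n]|² = 3·1.0000 = 3.0000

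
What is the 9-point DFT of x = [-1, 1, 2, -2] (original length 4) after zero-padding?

Original 4-point DFT: [0, -3-3i, 2, -3+3i]
Zero-padded 9-point DFT provides frequency interpolation.

DFT_9([x, 0, ...]) = [0, 1.1133-0.8804i, -1.7057-3.4009i, -4.5000+0.8660i, 0.5924+2.6756i, 0.5924-2.6756i, -4.5000-0.8660i, -1.7057+3.4009i, 1.1133+0.8804i]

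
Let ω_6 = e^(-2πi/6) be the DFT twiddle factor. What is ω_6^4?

ω_6^4 = e^(-2πi·4/6)
= cos(-2π·4/6) + i·sin(-2π·4/6)
= cos(-8π/6) + i·sin(-8π/6)

ω_6^4 = cos(-8π/6) + i·sin(-8π/6) = -0.5000+0.8660i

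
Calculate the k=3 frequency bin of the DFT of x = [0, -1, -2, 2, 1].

X[3] = Σ(n=0 to 4) x[n] · ω_5^(3n) where ω_5 = e^(-2πi/5)
= (0)·ω_5^0 + (-1)·ω_5^3 + (-2)·ω_5^6 + (2)·ω_5^9 + (1)·ω_5^12

X[3] = 2.6287i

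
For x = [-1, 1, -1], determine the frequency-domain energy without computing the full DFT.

Parseval: Σ|x[n]|² = (1/N)Σ|X[k]|², so Σ|X[k]|² = N·Σ|x[n]|² = 3·3.0000

Σ|X[k]|² = N·Σ|x[n]|² = 3·3.0000 = 9.0000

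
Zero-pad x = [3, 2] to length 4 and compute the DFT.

Original 2-point DFT: [5, 1]
Zero-padded 4-point DFT provides frequency interpolation.

DFT_4([x, 0, ...]) = [5, 3-2i, 1, 3+2i]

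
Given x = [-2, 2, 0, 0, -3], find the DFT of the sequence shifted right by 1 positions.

Time shift by 1: X_shifted[k] = ω_5^(1k) · X[k]
Shifted x = [-3, -2, 2, 0, 0]

DFT(x[n-1]) = [-3, -5.2361+0.7265i, -0.7639+3.0777i, -0.7639-3.0777i, -5.2361-0.7265i]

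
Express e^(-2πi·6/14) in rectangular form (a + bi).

ω_14^6 = e^(-2πi·6/14)
= cos(-2π·6/14) + i·sin(-2π·6/14)
= cos(-12π/14) + i·sin(-12π/14)

ω_14^6 = cos(-12π/14) + i·sin(-12π/14) = -0.9010-0.4339i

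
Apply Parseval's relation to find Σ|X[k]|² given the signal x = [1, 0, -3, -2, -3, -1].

Parseval: Σ|x[n]|² = (1/N)Σ|X[k]|², so Σ|X[k]|² = N·Σ|x[n]|² = 6·24.0000

Σ|X[k]|² = N·Σ|x[n]|² = 6·24.0000 = 144.0000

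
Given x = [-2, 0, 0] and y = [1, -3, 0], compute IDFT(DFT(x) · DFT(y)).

(x ⊛ y)[n] = Σ(m=0 to 2) x[m] · y[(n-m) mod 3]

Computing each output sample:
(x ⊛ y)[0] = -2
(x ⊛ y)[1] = 6
(x ⊛ y)[2] = 0

x ⊛ y = [-2, 6, 0]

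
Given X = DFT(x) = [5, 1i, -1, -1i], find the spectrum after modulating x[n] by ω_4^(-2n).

Modulation property: DFT(ω_4^(-2n)·x[n]) = X[(k-2) mod 4], so circularly shift X by 2 positions.

X[k-2] = [-1, -1i, 5, 1i]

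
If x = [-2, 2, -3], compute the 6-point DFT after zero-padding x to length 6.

Original 3-point DFT: [-3, -1.5000-4.3301i, -1.5000+4.3301i]
Zero-padded 6-point DFT provides frequency interpolation.

DFT_6([x, 0, ...]) = [-3, 0.5000+0.8660i, -1.5000-4.3301i, -7, -1.5000+4.3301i, 0.5000-0.8660i]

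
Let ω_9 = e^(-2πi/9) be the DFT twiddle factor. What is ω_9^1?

ω_9^1 = e^(-2πi·1/9)
= cos(-2π·1/9) + i·sin(-2π·1/9)
= cos(-2π/9) + i·sin(-2π/9)

ω_9^1 = cos(-2π/9) + i·sin(-2π/9) = 0.7660-0.6428i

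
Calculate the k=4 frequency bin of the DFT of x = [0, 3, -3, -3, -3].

X[4] = Σ(n=0 to 4) x[n] · ω_5^(4n) where ω_5 = e^(-2πi/5)
= (0)·ω_5^0 + (3)·ω_5^4 + (-3)·ω_5^8 + (-3)·ω_5^12 + (-3)·ω_5^16

X[4] = 4.8541+5.7063i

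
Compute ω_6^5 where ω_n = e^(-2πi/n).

ω_6^5 = e^(-2πi·5/6)
= cos(-2π·5/6) + i·sin(-2π·5/6)
= cos(-10π/6) + i·sin(-10π/6)

ω_6^5 = cos(-10π/6) + i·sin(-10π/6) = 0.5000+0.8660i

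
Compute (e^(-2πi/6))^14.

Since ω_6^6 = 1, powers reduce modulo 6.
14 mod 6 = 2
So ω_6^14 = ω_6^2 = e^(-2πi·2/6)

ω_6^14 = ω_6^2 = -0.5000-0.8660i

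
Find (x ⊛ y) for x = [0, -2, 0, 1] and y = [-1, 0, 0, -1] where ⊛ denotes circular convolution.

(x ⊛ y)[n] = Σ(m=0 to 3) x[m] · y[(n-m) mod 4]

Computing each output sample:
(x ⊛ y)[0] = 2
(x ⊛ y)[1] = 2
(x ⊛ y)[2] = -1
(x ⊛ y)[3] = -1

x ⊛ y = [2, 2, -1, -1]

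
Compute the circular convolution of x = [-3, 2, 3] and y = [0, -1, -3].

(x ⊛ y)[n] = Σ(m=0 to 2) x[m] · y[(n-m) mod 3]

Computing each output sample:
(x ⊛ y)[0] = -9
(x ⊛ y)[1] = -6
(x ⊛ y)[2] = 7

x ⊛ y = [-9, -6, 7]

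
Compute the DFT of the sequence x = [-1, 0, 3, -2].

X[k] = Σ(n=0 to 3) x[n] · ω_4^(nk)
where ω_4 = e^(-2πi/4)

Computing each X[k]:
X[0] = 0
X[1] = -4-2i
X[2] = 4
X[3] = -4+2i

X = [0, -4-2i, 4, -4+2i]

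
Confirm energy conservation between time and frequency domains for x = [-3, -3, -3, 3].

Time domain:
Σ|x[n]|² = |-3|² + |-3|² + |-3|² + |3|² = 36.0000

Frequency domain:
(1/4)Σ|X[k]|² = (1/4)(|-6|² + |6i|² + |-6|² + |-6i|²) = (1/4)·144.0000 = 36.0000

Both sides agree, confirming Parseval's theorem.

Σ|x[n]|² = (1/N)Σ|X[k]|² = 36.0000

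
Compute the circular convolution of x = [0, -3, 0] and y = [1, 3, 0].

(x ⊛ y)[n] = Σ(m=0 to 2) x[m] · y[(n-m) mod 3]

Computing each output sample:
(x ⊛ y)[0] = 0
(x ⊛ y)[1] = -3
(x ⊛ y)[2] = -9

x ⊛ y = [0, -3, -9]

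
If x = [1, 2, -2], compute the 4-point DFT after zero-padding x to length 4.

Original 3-point DFT: [1, 1.0000-3.4641i, 1.0000+3.4641i]
Zero-padded 4-point DFT provides frequency interpolation.

DFT_4([x, 0, ...]) = [1, 3-2i, -3, 3+2i]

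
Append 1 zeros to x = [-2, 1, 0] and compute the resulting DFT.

Original 3-point DFT: [-1, -2.5000-0.8660i, -2.5000+0.8660i]
Zero-padded 4-point DFT provides frequency interpolation.

DFT_4([x, 0, ...]) = [-1, -2-1i, -3, -2+1i]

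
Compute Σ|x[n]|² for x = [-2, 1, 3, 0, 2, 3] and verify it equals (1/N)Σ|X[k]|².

Time domain:
Σ|x[n]|² = |-2|² + |1|² + |3|² + |0|² + |2|² + |3|² = 27.0000

Frequency domain:
(1/6)Σ|X[k]|² = (1/6)(|7|² + |-2.5000+0.8660i|² + |-6.5000+2.5981i|² + |-1|² + |-6.5000-2.5981i|² + |-2.5000-0.8660i|²) = (1/6)·162.0000 = 27.0000

Both sides agree, confirming Parseval's theorem.

Σ|x[n]|² = (1/N)Σ|X[k]|² = 27.0000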